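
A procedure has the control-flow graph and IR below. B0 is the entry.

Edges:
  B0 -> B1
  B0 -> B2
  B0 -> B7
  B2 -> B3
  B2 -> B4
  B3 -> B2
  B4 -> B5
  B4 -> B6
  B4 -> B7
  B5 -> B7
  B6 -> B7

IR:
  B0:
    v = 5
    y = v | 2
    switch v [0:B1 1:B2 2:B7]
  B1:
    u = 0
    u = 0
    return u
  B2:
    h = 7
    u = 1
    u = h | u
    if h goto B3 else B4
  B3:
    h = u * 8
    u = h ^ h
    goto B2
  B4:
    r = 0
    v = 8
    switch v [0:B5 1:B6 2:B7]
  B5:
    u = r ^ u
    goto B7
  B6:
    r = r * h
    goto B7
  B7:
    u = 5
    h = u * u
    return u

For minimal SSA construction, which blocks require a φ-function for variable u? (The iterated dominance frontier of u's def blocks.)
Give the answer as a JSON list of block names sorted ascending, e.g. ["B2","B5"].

idom tree: B1←B0 B2←B0 B3←B2 B4←B2 B5←B4 B6←B4 B7←B0
Dom∩ at merges:
  B2: preds {B0,B3}: {B0} ∩ {B0,B2,B3} = {B0}; idom=B0
  B7: preds {B0,B4,B5,B6}: {B0} ∩ {B0,B2,B4} ∩ {B0,B2,B4,B5} ∩ {B0,B2,B4,B6} = {B0}; idom=B0

DF walk-up:
  B2←B0: walk · to B0
  B2←B3: walk B3→B2 to B0
  B7←B0: walk · to B0
  B7←B4: walk B4→B2 to B0
  B7←B5: walk B5→B4→B2 to B0
  B7←B6: walk B6→B4→B2 to B0
  DF(B0)=∅
  DF(B1)=∅
  DF(B2)={B2,B7}
  DF(B3)={B2}
  DF(B4)={B7}
  DF(B5)={B7}
  DF(B6)={B7}
  DF(B7)=∅

φ for u: defs {B1,B2,B3,B5,B7}
  DF⁺ = {B2,B7}

Answer: ["B2", "B7"]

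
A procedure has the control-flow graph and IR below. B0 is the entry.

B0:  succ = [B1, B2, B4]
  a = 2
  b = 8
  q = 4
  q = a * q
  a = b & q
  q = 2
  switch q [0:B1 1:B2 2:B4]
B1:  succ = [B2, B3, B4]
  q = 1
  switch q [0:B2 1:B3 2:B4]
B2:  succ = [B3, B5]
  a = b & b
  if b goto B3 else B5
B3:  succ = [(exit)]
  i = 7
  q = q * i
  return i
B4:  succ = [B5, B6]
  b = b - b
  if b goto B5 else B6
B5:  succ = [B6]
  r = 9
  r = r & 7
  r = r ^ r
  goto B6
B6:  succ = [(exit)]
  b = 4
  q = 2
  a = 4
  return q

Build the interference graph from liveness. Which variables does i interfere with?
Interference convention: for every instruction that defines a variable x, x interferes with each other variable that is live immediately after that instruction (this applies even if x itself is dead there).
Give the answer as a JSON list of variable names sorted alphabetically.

Answer: ["q"]

Working:
def/use:
  B0 def {a,b,q} use ∅
  B1 def {q} use ∅
  B2 def {a} use {b}
  B3 def {i,q} use {q}
  B4 def {b} use {b}
  B5 def {r} use ∅
  B6 def {a,b,q} use ∅

Liveness:
  B0: in=∅ out={b,q}
  B1: in={b} out={b,q}
  B2: in={b,q} out={q}
  B3: in={q} out=∅
  B4: in={b} out=∅
  B5: in=∅ out=∅
  B6: in=∅ out=∅

Conflict graph:
  a: {b,q}
  b: {a,q}
  i: {q}
  q: {a,b,i}
  r: ∅

N(i) = ["q"]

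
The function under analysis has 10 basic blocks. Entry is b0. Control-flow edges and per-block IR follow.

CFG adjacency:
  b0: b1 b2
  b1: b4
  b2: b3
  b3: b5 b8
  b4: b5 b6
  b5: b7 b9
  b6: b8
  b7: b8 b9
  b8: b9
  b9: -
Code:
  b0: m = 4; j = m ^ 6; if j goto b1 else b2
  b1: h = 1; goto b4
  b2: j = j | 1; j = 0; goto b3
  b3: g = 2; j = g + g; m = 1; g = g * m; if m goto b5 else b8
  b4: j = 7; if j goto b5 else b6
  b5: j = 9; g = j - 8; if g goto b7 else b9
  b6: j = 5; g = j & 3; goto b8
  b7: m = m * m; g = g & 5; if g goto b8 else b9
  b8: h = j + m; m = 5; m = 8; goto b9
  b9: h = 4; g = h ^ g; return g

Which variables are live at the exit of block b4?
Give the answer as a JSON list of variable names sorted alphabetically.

def/use:
  b0: {j,m} / ∅
  b1: {h} / ∅
  b2: {j} / {j}
  b3: {g,j,m} / ∅
  b4: {j} / ∅
  b5: {g,j} / ∅
  b6: {g,j} / ∅
  b7: {g,m} / {g,m}
  b8: {h,m} / {j,m}
  b9: {g,h} / {g}

Backward fixpoint:
  b0 li=∅ lo={j,m}
  b1 li={m} lo={m}
  b2 li={j} lo=∅
  b3 li=∅ lo={g,j,m}
  b4 li={m} lo={m}
  b5 li={m} lo={g,j,m}
  b6 li={m} lo={g,j,m}
  b7 li={g,j,m} lo={g,j,m}
  b8 li={g,j,m} lo={g}
  b9 li={g} lo=∅

live-out(b4) = ["m"]

Answer: ["m"]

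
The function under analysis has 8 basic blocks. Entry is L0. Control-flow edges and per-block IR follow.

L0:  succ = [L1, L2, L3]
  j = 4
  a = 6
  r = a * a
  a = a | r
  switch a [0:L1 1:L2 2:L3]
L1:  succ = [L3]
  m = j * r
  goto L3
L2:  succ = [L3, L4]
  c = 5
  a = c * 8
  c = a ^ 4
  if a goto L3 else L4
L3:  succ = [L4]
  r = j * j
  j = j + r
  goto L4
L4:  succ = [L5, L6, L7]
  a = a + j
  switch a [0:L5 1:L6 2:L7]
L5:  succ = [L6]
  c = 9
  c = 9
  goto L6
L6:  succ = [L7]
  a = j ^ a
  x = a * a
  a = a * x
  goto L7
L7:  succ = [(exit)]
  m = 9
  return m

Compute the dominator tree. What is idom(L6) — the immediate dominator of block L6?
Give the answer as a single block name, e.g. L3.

Answer: L4

Working:
idom tree: L1←L0 L2←L0 L3←L0 L4←L0 L5←L4 L6←L4 L7←L4
Dom∩ at merges:
  L3: preds {L0,L1,L2}: {L0} ∩ {L0,L1} ∩ {L0,L2} = {L0}; idom=L0
  L4: preds {L2,L3}: {L0,L2} ∩ {L0,L3} = {L0}; idom=L0
  L6: preds {L4,L5}: {L0,L4} ∩ {L0,L4,L5} = {L0,L4}; idom=L4
  L7: preds {L4,L6}: {L0,L4} ∩ {L0,L4,L6} = {L0,L4}; idom=L4

idom(L6) = L4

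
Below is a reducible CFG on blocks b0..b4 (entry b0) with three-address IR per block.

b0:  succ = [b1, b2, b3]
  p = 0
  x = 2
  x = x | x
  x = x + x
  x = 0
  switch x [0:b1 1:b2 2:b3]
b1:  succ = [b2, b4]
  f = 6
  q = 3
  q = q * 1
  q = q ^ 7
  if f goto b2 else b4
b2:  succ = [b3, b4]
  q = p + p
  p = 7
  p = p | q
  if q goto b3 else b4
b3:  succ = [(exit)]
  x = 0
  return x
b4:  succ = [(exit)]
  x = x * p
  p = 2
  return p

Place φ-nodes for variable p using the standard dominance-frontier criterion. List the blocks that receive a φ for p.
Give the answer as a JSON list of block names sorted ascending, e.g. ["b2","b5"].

idom tree: b1←b0 b2←b0 b3←b0 b4←b0
Join-block Dom:
  b2: preds {b0,b1}: {b0} ∩ {b0,b1} = {b0}; idom=b0
  b3: preds {b0,b2}: {b0} ∩ {b0,b2} = {b0}; idom=b0
  b4: preds {b1,b2}: {b0,b1} ∩ {b0,b2} = {b0}; idom=b0

Frontier:
  b2←b0: walk · to b0
  b2←b1: walk b1 to b0
  b3←b0: walk · to b0
  b3←b2: walk b2 to b0
  b4←b1: walk b1 to b0
  b4←b2: walk b2 to b0
  b0 → ∅
  b1 → {b2,b4}
  b2 → {b3,b4}
  b3 → ∅
  b4 → ∅

φ for p: defs {b0,b2,b4}
  DF⁺ = {b3,b4}

Answer: ["b3", "b4"]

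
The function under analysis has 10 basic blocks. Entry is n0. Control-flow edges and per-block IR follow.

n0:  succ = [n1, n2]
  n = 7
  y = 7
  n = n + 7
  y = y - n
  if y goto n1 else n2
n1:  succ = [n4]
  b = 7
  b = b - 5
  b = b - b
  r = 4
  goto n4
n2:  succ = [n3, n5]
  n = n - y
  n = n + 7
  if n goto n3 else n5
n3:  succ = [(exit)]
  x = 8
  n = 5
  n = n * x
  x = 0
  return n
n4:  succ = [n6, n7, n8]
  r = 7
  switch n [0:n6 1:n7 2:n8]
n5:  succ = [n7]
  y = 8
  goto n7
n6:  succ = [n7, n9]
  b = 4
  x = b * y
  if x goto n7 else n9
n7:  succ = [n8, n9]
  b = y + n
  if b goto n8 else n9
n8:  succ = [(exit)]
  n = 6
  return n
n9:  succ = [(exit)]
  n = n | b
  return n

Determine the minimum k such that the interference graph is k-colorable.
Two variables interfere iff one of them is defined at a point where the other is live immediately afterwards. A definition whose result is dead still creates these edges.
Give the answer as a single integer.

Answer: 4

Working:
def/use:
  n0: {n,y} / ∅
  n1: {b,r} / ∅
  n2: {n} / {n,y}
  n3: {n,x} / ∅
  n4: {r} / {n}
  n5: {y} / ∅
  n6: {b,x} / {y}
  n7: {b} / {n,y}
  n8: {n} / ∅
  n9: {n} / {b,n}

Liveness:
  live n0: ∅→{n,y}
  live n1: {n,y}→{n,y}
  live n2: {n,y}→{n}
  live n3: ∅→∅
  live n4: {n,y}→{n,y}
  live n5: {n}→{n,y}
  live n6: {n,y}→{b,n,y}
  live n7: {n,y}→{b,n}
  live n8: ∅→∅
  live n9: {b,n}→∅

Conflict graph:
  b — {n,x,y}
  n — {b,r,x,y}
  r — {n,y}
  x — {b,n,y}
  y — {b,n,r,x}

Registers:
  {b,n,x,y} pairwise interfere (4-clique) ⇒ χ ≥ 4
  4-colouring: c0={n}  c1={y}  c2={b,r}  c3={x}
  χ = 4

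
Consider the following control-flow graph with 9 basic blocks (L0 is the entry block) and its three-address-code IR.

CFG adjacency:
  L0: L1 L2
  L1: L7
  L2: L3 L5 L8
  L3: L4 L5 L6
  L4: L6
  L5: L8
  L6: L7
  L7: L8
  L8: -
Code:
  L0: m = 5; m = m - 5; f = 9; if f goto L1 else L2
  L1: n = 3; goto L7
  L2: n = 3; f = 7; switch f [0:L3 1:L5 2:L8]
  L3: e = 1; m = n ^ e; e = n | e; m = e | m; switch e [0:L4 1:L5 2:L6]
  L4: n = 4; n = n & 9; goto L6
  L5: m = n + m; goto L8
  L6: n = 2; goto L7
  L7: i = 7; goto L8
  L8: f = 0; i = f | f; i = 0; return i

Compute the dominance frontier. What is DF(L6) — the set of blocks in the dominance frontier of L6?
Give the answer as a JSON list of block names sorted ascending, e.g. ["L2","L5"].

Answer: ["L7"]

Working:
idom tree: L1←L0 L2←L0 L3←L2 L4←L3 L5←L2 L6←L3 L7←L0 L8←L0
Dom at joins:
  L5: preds {L2,L3}: {L0,L2} ∩ {L0,L2,L3} = {L0,L2}; idom=L2
  L6: preds {L3,L4}: {L0,L2,L3} ∩ {L0,L2,L3,L4} = {L0,L2,L3}; idom=L3
  L7: preds {L1,L6}: {L0,L1} ∩ {L0,L2,L3,L6} = {L0}; idom=L0
  L8: preds {L2,L5,L7}: {L0,L2} ∩ {L0,L2,L5} ∩ {L0,L7} = {L0}; idom=L0

DF walk-up:
  join L5 pred L2: · stop@L2
  join L5 pred L3: L3 stop@L2
  join L6 pred L3: · stop@L3
  join L6 pred L4: L4 stop@L3
  join L7 pred L1: L1 stop@L0
  join L7 pred L6: L6→L3→L2 stop@L0
  join L8 pred L2: L2 stop@L0
  join L8 pred L5: L5→L2 stop@L0
  join L8 pred L7: L7 stop@L0
  L0: DF=∅
  L1: DF={L7}
  L2: DF={L7,L8}
  L3: DF={L5,L7}
  L4: DF={L6}
  L5: DF={L8}
  L6: DF={L7}
  L7: DF={L8}
  L8: DF=∅

DF(L6) = ["L7"]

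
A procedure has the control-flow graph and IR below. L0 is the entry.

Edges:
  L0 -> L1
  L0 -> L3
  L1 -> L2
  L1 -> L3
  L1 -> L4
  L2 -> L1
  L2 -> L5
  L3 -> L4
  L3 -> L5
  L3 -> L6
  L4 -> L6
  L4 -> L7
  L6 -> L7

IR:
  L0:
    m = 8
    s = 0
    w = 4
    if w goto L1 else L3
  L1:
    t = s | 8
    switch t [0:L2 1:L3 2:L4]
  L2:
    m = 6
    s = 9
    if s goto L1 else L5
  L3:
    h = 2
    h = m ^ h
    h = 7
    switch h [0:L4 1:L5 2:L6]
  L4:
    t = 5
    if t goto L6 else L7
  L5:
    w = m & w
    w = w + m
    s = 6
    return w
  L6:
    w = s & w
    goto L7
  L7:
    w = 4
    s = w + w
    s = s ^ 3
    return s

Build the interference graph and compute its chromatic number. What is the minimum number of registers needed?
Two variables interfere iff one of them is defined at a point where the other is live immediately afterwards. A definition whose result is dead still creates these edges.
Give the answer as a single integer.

Answer: 4

Derivation:
Block summaries:
  L0: def={m,s,w} ue=∅
  L1: def={t} ue={s}
  L2: def={m,s} ue=∅
  L3: def={h} ue={m}
  L4: def={t} ue=∅
  L5: def={s,w} ue={m,w}
  L6: def={w} ue={s,w}
  L7: def={s,w} ue=∅

Live sets:
  live L0: ∅→{m,s,w}
  live L1: {m,s,w}→{m,s,w}
  live L2: {w}→{m,s,w}
  live L3: {m,s,w}→{m,s,w}
  live L4: {s,w}→{s,w}
  live L5: {m,w}→∅
  live L6: {s,w}→∅
  live L7: ∅→∅

Interference:
  h: {m,s,w}
  m: {h,s,t,w}
  s: {h,m,t,w}
  t: {m,s,w}
  w: {h,m,s,t}

Chromatic number:
  clique {h,m,s,w} ⇒ need ≥ 4
  4-colouring: r0={m}  r1={s}  r2={w}  r3={h,t}
  χ = 4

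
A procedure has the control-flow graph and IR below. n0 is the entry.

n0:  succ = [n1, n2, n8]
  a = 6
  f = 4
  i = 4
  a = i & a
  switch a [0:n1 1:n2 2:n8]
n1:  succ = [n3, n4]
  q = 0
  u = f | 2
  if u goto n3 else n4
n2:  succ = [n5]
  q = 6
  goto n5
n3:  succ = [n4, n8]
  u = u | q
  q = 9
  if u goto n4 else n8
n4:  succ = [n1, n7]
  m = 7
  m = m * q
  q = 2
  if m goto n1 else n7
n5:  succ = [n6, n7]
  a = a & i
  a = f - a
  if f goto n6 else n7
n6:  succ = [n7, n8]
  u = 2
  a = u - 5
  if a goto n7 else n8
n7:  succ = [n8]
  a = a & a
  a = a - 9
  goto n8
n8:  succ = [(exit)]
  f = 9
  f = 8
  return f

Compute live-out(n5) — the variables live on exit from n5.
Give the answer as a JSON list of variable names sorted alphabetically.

def/use:
  n0: def={a,f,i} ue=∅
  n1: def={q,u} ue={f}
  n2: def={q} ue=∅
  n3: def={q,u} ue={q,u}
  n4: def={m,q} ue={q}
  n5: def={a} ue={a,f,i}
  n6: def={a,u} ue=∅
  n7: def={a} ue={a}
  n8: def={f} ue=∅

Live sets:
  n0 li=∅ lo={a,f,i}
  n1 li={a,f} lo={a,f,q,u}
  n2 li={a,f,i} lo={a,f,i}
  n3 li={a,f,q,u} lo={a,f,q}
  n4 li={a,f,q} lo={a,f}
  n5 li={a,f,i} lo={a}
  n6 li=∅ lo={a}
  n7 li={a} lo=∅
  n8 li=∅ lo=∅

live-out(n5) = ["a"]

Answer: ["a"]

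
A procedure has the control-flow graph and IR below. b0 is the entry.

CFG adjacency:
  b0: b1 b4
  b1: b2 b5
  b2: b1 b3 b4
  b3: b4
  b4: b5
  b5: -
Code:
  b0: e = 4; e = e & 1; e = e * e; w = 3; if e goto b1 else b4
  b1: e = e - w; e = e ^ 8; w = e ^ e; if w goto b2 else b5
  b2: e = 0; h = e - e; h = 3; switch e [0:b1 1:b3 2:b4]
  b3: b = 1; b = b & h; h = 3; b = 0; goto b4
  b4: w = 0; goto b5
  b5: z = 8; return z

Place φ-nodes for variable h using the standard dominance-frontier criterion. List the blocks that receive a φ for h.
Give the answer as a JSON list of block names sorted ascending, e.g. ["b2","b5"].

idom tree: b1←b0 b2←b1 b3←b2 b4←b0 b5←b0
Join-block Dom:
  b1: preds {b0,b2}: {b0} ∩ {b0,b1,b2} = {b0}; idom=b0
  b4: preds {b0,b2,b3}: {b0} ∩ {b0,b1,b2} ∩ {b0,b1,b2,b3} = {b0}; idom=b0
  b5: preds {b1,b4}: {b0,b1} ∩ {b0,b4} = {b0}; idom=b0

DF walk-up:
  join b1 pred b0: · stop@b0
  join b1 pred b2: b2→b1 stop@b0
  join b4 pred b0: · stop@b0
  join b4 pred b2: b2→b1 stop@b0
  join b4 pred b3: b3→b2→b1 stop@b0
  join b5 pred b1: b1 stop@b0
  join b5 pred b4: b4 stop@b0
  b0: DF=∅
  b1: DF={b1,b4,b5}
  b2: DF={b1,b4}
  b3: DF={b4}
  b4: DF={b5}
  b5: DF=∅

φ for h: defs {b2,b3}
  DF⁺ = {b1,b4,b5}

Answer: ["b1", "b4", "b5"]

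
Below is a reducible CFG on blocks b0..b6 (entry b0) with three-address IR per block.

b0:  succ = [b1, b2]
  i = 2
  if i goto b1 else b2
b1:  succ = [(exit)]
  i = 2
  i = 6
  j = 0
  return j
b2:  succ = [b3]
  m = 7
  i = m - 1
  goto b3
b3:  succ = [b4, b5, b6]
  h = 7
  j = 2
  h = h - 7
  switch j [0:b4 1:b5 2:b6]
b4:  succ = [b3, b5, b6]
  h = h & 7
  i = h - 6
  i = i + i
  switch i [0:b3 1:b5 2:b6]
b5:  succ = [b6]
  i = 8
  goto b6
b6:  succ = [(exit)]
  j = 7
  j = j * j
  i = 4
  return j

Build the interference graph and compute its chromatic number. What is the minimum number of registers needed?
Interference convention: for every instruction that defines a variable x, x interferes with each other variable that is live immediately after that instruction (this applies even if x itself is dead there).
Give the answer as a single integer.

Answer: 2

Working:
Block summaries:
  b0 def {i} use ∅
  b1 def {i,j} use ∅
  b2 def {i,m} use ∅
  b3 def {h,j} use ∅
  b4 def {h,i} use {h}
  b5 def {i} use ∅
  b6 def {i,j} use ∅

Liveness:
  b0: in=∅ out=∅
  b1: in=∅ out=∅
  b2: in=∅ out=∅
  b3: in=∅ out={h}
  b4: in={h} out=∅
  b5: in=∅ out=∅
  b6: in=∅ out=∅

Conflict graph:
  h — {j}
  i — {j}
  j — {h,i}
  m — ∅

Chromatic number:
  clique {h,j} ⇒ need ≥ 2
  2-colouring: R0={j,m}  R1={h,i}
  χ = 2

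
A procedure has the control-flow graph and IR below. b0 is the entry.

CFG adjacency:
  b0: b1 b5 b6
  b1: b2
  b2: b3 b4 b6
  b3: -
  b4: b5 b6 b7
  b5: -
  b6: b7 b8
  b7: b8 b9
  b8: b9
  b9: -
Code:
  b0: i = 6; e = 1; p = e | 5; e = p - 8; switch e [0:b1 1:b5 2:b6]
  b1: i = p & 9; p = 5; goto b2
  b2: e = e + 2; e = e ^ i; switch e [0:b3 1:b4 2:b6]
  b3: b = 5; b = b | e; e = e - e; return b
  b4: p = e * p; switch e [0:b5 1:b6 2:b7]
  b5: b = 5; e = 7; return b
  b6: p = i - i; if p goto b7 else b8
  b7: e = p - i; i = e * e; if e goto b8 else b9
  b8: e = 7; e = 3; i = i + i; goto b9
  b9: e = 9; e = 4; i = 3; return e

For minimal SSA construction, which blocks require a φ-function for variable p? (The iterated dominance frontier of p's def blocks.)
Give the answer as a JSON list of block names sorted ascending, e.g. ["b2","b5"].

Answer: ["b5", "b6", "b7", "b8", "b9"]

Derivation:
idom tree: b1←b0 b2←b1 b3←b2 b4←b2 b5←b0 b6←b0 b7←b0 b8←b0 b9←b0
Join-block Dom:
  b5: preds {b0,b4}: {b0} ∩ {b0,b1,b2,b4} = {b0}; idom=b0
  b6: preds {b0,b2,b4}: {b0} ∩ {b0,b1,b2} ∩ {b0,b1,b2,b4} = {b0}; idom=b0
  b7: preds {b4,b6}: {b0,b1,b2,b4} ∩ {b0,b6} = {b0}; idom=b0
  b8: preds {b6,b7}: {b0,b6} ∩ {b0,b7} = {b0}; idom=b0
  b9: preds {b7,b8}: {b0,b7} ∩ {b0,b8} = {b0}; idom=b0

DF derivation:
  b5←b0: walk · to b0
  b5←b4: walk b4→b2→b1 to b0
  b6←b0: walk · to b0
  b6←b2: walk b2→b1 to b0
  b6←b4: walk b4→b2→b1 to b0
  b7←b4: walk b4→b2→b1 to b0
  b7←b6: walk b6 to b0
  b8←b6: walk b6 to b0
  b8←b7: walk b7 to b0
  b9←b7: walk b7 to b0
  b9←b8: walk b8 to b0
  b0 → ∅
  b1 → {b5,b6,b7}
  b2 → {b5,b6,b7}
  b3 → ∅
  b4 → {b5,b6,b7}
  b5 → ∅
  b6 → {b7,b8}
  b7 → {b8,b9}
  b8 → {b9}
  b9 → ∅

φ for p: defs {b0,b1,b4,b6}
  DF⁺ = {b5,b6,b7,b8,b9}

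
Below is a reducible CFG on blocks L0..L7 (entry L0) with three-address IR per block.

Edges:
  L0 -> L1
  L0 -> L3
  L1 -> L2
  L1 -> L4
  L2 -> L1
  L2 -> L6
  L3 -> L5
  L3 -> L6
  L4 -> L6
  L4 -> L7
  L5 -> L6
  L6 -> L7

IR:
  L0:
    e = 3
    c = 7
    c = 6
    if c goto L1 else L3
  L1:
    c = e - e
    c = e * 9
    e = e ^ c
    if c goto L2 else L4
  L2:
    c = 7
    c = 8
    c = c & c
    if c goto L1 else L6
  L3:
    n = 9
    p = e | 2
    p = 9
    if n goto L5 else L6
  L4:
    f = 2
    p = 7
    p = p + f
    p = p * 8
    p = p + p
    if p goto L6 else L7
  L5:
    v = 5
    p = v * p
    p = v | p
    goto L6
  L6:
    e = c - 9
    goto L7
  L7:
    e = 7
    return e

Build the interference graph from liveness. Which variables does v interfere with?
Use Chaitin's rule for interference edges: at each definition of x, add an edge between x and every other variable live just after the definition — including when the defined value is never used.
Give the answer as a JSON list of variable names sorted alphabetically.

Answer: ["c", "p"]

Analysis:
Block summaries:
  L0: def={c,e} ue=∅
  L1: def={c,e} ue={e}
  L2: def={c} ue=∅
  L3: def={n,p} ue={e}
  L4: def={f,p} ue=∅
  L5: def={p,v} ue={p}
  L6: def={e} ue={c}
  L7: def={e} ue=∅

Live sets:
  L0 li=∅ lo={c,e}
  L1 li={e} lo={c,e}
  L2 li={e} lo={c,e}
  L3 li={c,e} lo={c,p}
  L4 li={c} lo={c}
  L5 li={c,p} lo={c}
  L6 li={c} lo=∅
  L7 li=∅ lo=∅

Conflict graph:
  c: {e,f,n,p,v}
  e: {c,n}
  f: {c,p}
  n: {c,e,p}
  p: {c,f,n,v}
  v: {c,p}

N(v) = ["c", "p"]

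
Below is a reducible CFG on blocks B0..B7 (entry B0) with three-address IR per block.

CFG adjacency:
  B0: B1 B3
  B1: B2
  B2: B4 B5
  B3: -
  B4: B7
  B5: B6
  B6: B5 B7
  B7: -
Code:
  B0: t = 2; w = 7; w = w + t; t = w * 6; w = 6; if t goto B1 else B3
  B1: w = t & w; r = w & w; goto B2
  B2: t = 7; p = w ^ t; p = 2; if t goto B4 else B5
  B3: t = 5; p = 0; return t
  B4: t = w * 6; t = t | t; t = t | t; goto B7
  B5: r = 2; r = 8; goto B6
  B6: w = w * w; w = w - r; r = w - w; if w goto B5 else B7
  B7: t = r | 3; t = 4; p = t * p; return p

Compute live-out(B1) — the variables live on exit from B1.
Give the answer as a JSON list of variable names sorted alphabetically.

Per-block:
  B0: def={t,w} ue=∅
  B1: def={r,w} ue={t,w}
  B2: def={p,t} ue={w}
  B3: def={p,t} ue=∅
  B4: def={t} ue={w}
  B5: def={r} ue=∅
  B6: def={r,w} ue={r,w}
  B7: def={p,t} ue={p,r}

Backward fixpoint:
  live B0: ∅→{t,w}
  live B1: {t,w}→{r,w}
  live B2: {r,w}→{p,r,w}
  live B3: ∅→∅
  live B4: {p,r,w}→{p,r}
  live B5: {p,w}→{p,r,w}
  live B6: {p,r,w}→{p,r,w}
  live B7: {p,r}→∅

live-out(B1) = ["r", "w"]

Answer: ["r", "w"]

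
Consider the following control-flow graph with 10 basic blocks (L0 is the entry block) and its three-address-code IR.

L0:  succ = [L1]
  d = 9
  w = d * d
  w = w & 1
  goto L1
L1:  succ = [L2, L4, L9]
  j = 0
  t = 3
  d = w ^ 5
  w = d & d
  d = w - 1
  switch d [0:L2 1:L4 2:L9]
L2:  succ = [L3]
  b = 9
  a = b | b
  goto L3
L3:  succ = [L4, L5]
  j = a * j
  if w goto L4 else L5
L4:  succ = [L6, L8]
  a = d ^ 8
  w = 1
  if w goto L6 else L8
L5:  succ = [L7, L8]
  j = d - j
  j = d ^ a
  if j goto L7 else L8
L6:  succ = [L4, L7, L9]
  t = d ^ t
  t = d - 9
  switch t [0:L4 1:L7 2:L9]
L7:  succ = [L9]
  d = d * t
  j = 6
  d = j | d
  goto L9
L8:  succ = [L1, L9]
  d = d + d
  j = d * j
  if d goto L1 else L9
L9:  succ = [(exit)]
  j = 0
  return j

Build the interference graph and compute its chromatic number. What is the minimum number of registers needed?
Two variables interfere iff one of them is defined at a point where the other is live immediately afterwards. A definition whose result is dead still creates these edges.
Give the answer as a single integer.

Answer: 5

Analysis:
Block summaries:
  L0 def {d,w} use ∅
  L1 def {d,j,t,w} use {w}
  L2 def {a,b} use ∅
  L3 def {j} use {a,j,w}
  L4 def {a,w} use {d}
  L5 def {j} use {a,d,j}
  L6 def {t} use {d,t}
  L7 def {d,j} use {d,t}
  L8 def {d,j} use {d,j}
  L9 def {j} use ∅

Live sets:
  L0: in=∅ out={w}
  L1: in={w} out={d,j,t,w}
  L2: in={d,j,t,w} out={a,d,j,t,w}
  L3: in={a,d,j,t,w} out={a,d,j,t,w}
  L4: in={d,j,t} out={d,j,t,w}
  L5: in={a,d,j,t,w} out={d,j,t,w}
  L6: in={d,j,t} out={d,j,t}
  L7: in={d,t} out=∅
  L8: in={d,j,w} out={w}
  L9: in=∅ out=∅

Interfere edges:
  a↔{d,j,t,w}
  b↔{d,j,t,w}
  d↔{a,b,j,t,w}
  j↔{a,b,d,t,w}
  t↔{a,b,d,j,w}
  w↔{a,b,d,j,t}

Colouring:
  clique {a,d,j,t,w} ⇒ need ≥ 5
  assign a→r4 b→r4 d→r0 j→r1 t→r2 w→r3 — no edge inside a register ⇒ χ ≤ 5
  χ = 5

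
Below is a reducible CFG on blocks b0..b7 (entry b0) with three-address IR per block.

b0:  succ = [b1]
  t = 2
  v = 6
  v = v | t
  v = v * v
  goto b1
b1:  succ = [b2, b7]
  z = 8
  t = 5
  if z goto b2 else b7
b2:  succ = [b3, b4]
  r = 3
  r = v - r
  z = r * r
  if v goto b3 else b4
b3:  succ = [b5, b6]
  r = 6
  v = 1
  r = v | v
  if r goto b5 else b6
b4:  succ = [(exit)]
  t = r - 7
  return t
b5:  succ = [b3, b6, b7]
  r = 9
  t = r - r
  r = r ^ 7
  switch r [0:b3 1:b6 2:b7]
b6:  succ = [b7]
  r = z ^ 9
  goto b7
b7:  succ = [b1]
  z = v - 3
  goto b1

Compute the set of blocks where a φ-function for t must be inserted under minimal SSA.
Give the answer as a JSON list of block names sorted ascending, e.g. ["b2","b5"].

idom tree: b1←b0 b2←b1 b3←b2 b4←b2 b5←b3 b6←b3 b7←b1
Dom at joins:
  b1: preds {b0,b7}: {b0} ∩ {b0,b1,b7} = {b0}; idom=b0
  b3: preds {b2,b5}: {b0,b1,b2} ∩ {b0,b1,b2,b3,b5} = {b0,b1,b2}; idom=b2
  b6: preds {b3,b5}: {b0,b1,b2,b3} ∩ {b0,b1,b2,b3,b5} = {b0,b1,b2,b3}; idom=b3
  b7: preds {b1,b5,b6}: {b0,b1} ∩ {b0,b1,b2,b3,b5} ∩ {b0,b1,b2,b3,b6} = {b0,b1}; idom=b1

DF derivation:
  join b1 pred b0: · stop@b0
  join b1 pred b7: b7→b1 stop@b0
  join b3 pred b2: · stop@b2
  join b3 pred b5: b5→b3 stop@b2
  join b6 pred b3: · stop@b3
  join b6 pred b5: b5 stop@b3
  join b7 pred b1: · stop@b1
  join b7 pred b5: b5→b3→b2 stop@b1
  join b7 pred b6: b6→b3→b2 stop@b1
  DF(b0)=∅
  DF(b1)={b1}
  DF(b2)={b7}
  DF(b3)={b3,b7}
  DF(b4)=∅
  DF(b5)={b3,b6,b7}
  DF(b6)={b7}
  DF(b7)={b1}

φ for t: defs {b0,b1,b4,b5}
  DF⁺ = {b1,b3,b6,b7}

Answer: ["b1", "b3", "b6", "b7"]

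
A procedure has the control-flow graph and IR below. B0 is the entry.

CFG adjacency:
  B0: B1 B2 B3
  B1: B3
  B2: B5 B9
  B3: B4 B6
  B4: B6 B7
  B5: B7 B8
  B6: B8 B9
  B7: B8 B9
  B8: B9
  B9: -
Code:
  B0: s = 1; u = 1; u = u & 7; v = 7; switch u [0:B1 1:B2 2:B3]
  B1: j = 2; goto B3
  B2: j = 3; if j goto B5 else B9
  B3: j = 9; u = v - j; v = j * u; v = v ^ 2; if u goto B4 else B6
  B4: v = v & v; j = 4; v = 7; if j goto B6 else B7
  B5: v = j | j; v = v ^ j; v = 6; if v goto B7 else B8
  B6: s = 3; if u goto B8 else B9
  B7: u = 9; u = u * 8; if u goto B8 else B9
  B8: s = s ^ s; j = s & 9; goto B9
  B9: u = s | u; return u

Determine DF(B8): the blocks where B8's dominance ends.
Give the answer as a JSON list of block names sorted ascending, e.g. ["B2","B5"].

Answer: ["B9"]

Working:
idom tree: B1←B0 B2←B0 B3←B0 B4←B3 B5←B2 B6←B3 B7←B0 B8←B0 B9←B0
Dom∩ at merges:
  B3: preds {B0,B1}: {B0} ∩ {B0,B1} = {B0}; idom=B0
  B6: preds {B3,B4}: {B0,B3} ∩ {B0,B3,B4} = {B0,B3}; idom=B3
  B7: preds {B4,B5}: {B0,B3,B4} ∩ {B0,B2,B5} = {B0}; idom=B0
  B8: preds {B5,B6,B7}: {B0,B2,B5} ∩ {B0,B3,B6} ∩ {B0,B7} = {B0}; idom=B0
  B9: preds {B2,B6,B7,B8}: {B0,B2} ∩ {B0,B3,B6} ∩ {B0,B7} ∩ {B0,B8} = {B0}; idom=B0

DF derivation:
  join B3 pred B0: · stop@B0
  join B3 pred B1: B1 stop@B0
  join B6 pred B3: · stop@B3
  join B6 pred B4: B4 stop@B3
  join B7 pred B4: B4→B3 stop@B0
  join B7 pred B5: B5→B2 stop@B0
  join B8 pred B5: B5→B2 stop@B0
  join B8 pred B6: B6→B3 stop@B0
  join B8 pred B7: B7 stop@B0
  join B9 pred B2: B2 stop@B0
  join B9 pred B6: B6→B3 stop@B0
  join B9 pred B7: B7 stop@B0
  join B9 pred B8: B8 stop@B0
  DF(B0)=∅
  DF(B1)={B3}
  DF(B2)={B7,B8,B9}
  DF(B3)={B7,B8,B9}
  DF(B4)={B6,B7}
  DF(B5)={B7,B8}
  DF(B6)={B8,B9}
  DF(B7)={B8,B9}
  DF(B8)={B9}
  DF(B9)=∅

DF(B8) = ["B9"]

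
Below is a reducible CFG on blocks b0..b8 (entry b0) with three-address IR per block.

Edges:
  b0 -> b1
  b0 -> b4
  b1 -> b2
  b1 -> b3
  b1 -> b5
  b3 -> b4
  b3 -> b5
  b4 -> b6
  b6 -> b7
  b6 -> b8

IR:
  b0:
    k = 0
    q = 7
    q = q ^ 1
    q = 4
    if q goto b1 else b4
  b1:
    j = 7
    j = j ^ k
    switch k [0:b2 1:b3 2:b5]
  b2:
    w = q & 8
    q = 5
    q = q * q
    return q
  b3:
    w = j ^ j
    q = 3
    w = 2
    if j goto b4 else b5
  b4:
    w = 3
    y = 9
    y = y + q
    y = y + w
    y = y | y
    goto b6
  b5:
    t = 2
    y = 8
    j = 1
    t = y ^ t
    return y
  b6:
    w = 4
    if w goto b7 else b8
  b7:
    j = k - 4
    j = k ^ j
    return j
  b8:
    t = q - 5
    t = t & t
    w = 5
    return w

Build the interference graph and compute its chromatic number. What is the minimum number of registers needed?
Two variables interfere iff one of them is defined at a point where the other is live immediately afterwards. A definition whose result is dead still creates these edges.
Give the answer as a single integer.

Per-block:
  b0 def {k,q} use ∅
  b1 def {j} use {k}
  b2 def {q,w} use {q}
  b3 def {q,w} use {j}
  b4 def {w,y} use {q}
  b5 def {j,t,y} use ∅
  b6 def {w} use ∅
  b7 def {j} use {k}
  b8 def {t,w} use {q}

Backward fixpoint:
  b0 li=∅ lo={k,q}
  b1 li={k,q} lo={j,k,q}
  b2 li={q} lo=∅
  b3 li={j,k} lo={k,q}
  b4 li={k,q} lo={k,q}
  b5 li=∅ lo=∅
  b6 li={k,q} lo={k,q}
  b7 li={k} lo=∅
  b8 li={q} lo=∅

Conflict graph:
  j: {k,q,t,w,y}
  k: {j,q,w,y}
  q: {j,k,w,y}
  t: {j,y}
  w: {j,k,q,y}
  y: {j,k,q,t,w}

Registers:
  {j,k,q,w,y} pairwise interfere (5-clique) ⇒ χ ≥ 5
  assign j→R0 k→R2 q→R3 t→R2 w→R4 y→R1 — no edge inside a register ⇒ χ ≤ 5
  χ = 5

Answer: 5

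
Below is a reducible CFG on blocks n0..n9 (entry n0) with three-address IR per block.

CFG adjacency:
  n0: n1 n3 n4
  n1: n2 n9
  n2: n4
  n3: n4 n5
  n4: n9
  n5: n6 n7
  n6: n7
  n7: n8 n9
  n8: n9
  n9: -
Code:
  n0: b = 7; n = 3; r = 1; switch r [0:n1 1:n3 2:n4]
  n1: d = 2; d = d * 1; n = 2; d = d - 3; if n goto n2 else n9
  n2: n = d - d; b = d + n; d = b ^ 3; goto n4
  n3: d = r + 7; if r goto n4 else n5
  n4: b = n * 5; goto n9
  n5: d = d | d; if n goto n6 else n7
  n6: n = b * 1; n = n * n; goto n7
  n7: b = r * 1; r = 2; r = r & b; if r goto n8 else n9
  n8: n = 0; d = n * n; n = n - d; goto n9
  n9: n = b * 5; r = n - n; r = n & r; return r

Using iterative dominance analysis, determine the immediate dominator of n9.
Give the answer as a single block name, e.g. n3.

Answer: n0

Working:
idom tree: n1←n0 n2←n1 n3←n0 n4←n0 n5←n3 n6←n5 n7←n5 n8←n7 n9←n0
Join-block Dom:
  n4: preds {n0,n2,n3}: {n0} ∩ {n0,n1,n2} ∩ {n0,n3} = {n0}; idom=n0
  n7: preds {n5,n6}: {n0,n3,n5} ∩ {n0,n3,n5,n6} = {n0,n3,n5}; idom=n5
  n9: preds {n1,n4,n7,n8}: {n0,n1} ∩ {n0,n4} ∩ {n0,n3,n5,n7} ∩ {n0,n3,n5,n7,n8} = {n0}; idom=n0

idom(n9) = n0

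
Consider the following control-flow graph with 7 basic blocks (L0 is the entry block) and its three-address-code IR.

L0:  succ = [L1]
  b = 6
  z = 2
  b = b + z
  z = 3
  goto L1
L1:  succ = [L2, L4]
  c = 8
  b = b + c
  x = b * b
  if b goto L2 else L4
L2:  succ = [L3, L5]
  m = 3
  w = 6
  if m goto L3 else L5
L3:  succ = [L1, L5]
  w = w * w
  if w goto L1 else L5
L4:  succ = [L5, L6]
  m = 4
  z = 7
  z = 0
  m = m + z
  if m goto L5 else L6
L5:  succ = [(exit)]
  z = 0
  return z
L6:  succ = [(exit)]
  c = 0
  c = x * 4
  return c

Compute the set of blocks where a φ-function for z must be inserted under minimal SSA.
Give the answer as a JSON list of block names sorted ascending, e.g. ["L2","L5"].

Answer: ["L5"]

Derivation:
idom tree: L1←L0 L2←L1 L3←L2 L4←L1 L5←L1 L6←L4
Dom∩ at merges:
  L1: preds {L0,L3}: {L0} ∩ {L0,L1,L2,L3} = {L0}; idom=L0
  L5: preds {L2,L3,L4}: {L0,L1,L2} ∩ {L0,L1,L2,L3} ∩ {L0,L1,L4} = {L0,L1}; idom=L1

Frontier:
  L1←L0: walk · to L0
  L1←L3: walk L3→L2→L1 to L0
  L5←L2: walk L2 to L1
  L5←L3: walk L3→L2 to L1
  L5←L4: walk L4 to L1
  DF(L0)=∅
  DF(L1)={L1}
  DF(L2)={L1,L5}
  DF(L3)={L1,L5}
  DF(L4)={L5}
  DF(L5)=∅
  DF(L6)=∅

φ for z: defs {L0,L4,L5}
  DF⁺ = {L5}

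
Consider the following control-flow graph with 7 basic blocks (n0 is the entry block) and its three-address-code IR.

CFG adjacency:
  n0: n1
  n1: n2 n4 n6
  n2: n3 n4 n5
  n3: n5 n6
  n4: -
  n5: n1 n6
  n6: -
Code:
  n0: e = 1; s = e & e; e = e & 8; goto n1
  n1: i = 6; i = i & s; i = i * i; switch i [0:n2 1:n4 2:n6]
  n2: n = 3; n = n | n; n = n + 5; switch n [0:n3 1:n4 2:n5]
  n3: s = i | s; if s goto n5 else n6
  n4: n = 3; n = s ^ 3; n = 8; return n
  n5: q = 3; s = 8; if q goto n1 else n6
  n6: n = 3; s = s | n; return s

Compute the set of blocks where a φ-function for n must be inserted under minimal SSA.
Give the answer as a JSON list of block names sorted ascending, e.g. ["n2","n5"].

Answer: ["n1", "n4", "n6"]

Working:
idom tree: n1←n0 n2←n1 n3←n2 n4←n1 n5←n2 n6←n1
Dom∩ at merges:
  n1: preds {n0,n5}: {n0} ∩ {n0,n1,n2,n5} = {n0}; idom=n0
  n4: preds {n1,n2}: {n0,n1} ∩ {n0,n1,n2} = {n0,n1}; idom=n1
  n5: preds {n2,n3}: {n0,n1,n2} ∩ {n0,n1,n2,n3} = {n0,n1,n2}; idom=n2
  n6: preds {n1,n3,n5}: {n0,n1} ∩ {n0,n1,n2,n3} ∩ {n0,n1,n2,n5} = {n0,n1}; idom=n1

Frontier:
  n1←n0: walk · to n0
  n1←n5: walk n5→n2→n1 to n0
  n4←n1: walk · to n1
  n4←n2: walk n2 to n1
  n5←n2: walk · to n2
  n5←n3: walk n3 to n2
  n6←n1: walk · to n1
  n6←n3: walk n3→n2 to n1
  n6←n5: walk n5→n2 to n1
  n0: DF=∅
  n1: DF={n1}
  n2: DF={n1,n4,n6}
  n3: DF={n5,n6}
  n4: DF=∅
  n5: DF={n1,n6}
  n6: DF=∅

φ for n: defs {n2,n4,n6}
  DF⁺ = {n1,n4,n6}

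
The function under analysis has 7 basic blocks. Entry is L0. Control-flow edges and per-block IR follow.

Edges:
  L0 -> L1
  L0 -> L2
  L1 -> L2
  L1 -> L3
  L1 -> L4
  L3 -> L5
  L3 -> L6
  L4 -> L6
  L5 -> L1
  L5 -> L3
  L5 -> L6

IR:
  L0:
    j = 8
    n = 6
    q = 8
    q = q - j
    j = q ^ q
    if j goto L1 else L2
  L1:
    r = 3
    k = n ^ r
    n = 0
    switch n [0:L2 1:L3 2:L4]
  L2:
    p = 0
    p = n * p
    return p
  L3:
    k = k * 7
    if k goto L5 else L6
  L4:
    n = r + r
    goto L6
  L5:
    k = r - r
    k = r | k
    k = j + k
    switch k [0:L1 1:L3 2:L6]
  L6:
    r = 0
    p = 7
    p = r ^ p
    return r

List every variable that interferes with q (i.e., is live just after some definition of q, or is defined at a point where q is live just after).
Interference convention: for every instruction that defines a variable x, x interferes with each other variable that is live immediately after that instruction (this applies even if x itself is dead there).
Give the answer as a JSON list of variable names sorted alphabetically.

Block summaries:
  L0: def={j,n,q} ue=∅
  L1: def={k,n,r} ue={n}
  L2: def={p} ue={n}
  L3: def={k} ue={k}
  L4: def={n} ue={r}
  L5: def={k} ue={j,r}
  L6: def={p,r} ue=∅

Live sets:
  L0 li=∅ lo={j,n}
  L1 li={j,n} lo={j,k,n,r}
  L2 li={n} lo=∅
  L3 li={j,k,n,r} lo={j,n,r}
  L4 li={r} lo=∅
  L5 li={j,n,r} lo={j,k,n,r}
  L6 li=∅ lo=∅

Interfere edges:
  j: {k,n,q,r}
  k: {j,n,r}
  n: {j,k,p,q,r}
  p: {n,r}
  q: {j,n}
  r: {j,k,n,p}

N(q) = ["j", "n"]

Answer: ["j", "n"]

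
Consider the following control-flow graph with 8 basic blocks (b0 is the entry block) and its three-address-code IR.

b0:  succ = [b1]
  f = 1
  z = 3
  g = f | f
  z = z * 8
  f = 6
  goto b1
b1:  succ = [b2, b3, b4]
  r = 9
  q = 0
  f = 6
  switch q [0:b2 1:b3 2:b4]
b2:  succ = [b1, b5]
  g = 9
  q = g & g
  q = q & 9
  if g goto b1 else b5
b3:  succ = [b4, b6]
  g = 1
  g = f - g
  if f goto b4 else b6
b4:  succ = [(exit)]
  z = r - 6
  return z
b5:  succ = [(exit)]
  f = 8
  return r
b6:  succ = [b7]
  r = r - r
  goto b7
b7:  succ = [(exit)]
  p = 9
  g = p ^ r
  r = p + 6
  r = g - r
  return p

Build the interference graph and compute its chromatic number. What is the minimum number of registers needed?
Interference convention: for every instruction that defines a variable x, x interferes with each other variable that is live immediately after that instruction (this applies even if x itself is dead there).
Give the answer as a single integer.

Block summaries:
  b0: {f,g,z} / ∅
  b1: {f,q,r} / ∅
  b2: {g,q} / ∅
  b3: {g} / {f}
  b4: {z} / {r}
  b5: {f} / {r}
  b6: {r} / {r}
  b7: {g,p,r} / {r}

Live sets:
  b0: in=∅ out=∅
  b1: in=∅ out={f,r}
  b2: in={r} out={r}
  b3: in={f,r} out={r}
  b4: in={r} out=∅
  b5: in={r} out=∅
  b6: in={r} out={r}
  b7: in={r} out=∅

Interfere edges:
  f↔{g,q,r,z}
  g↔{f,p,q,r,z}
  p↔{g,r}
  q↔{f,g,r}
  r↔{f,g,p,q}
  z↔{f,g}

Registers:
  {f,g,q,r} pairwise interfere (4-clique) ⇒ χ ≥ 4
  assign f→R1 g→R0 p→R1 q→R3 r→R2 z→R2 — no edge inside a register ⇒ χ ≤ 4
  χ = 4

Answer: 4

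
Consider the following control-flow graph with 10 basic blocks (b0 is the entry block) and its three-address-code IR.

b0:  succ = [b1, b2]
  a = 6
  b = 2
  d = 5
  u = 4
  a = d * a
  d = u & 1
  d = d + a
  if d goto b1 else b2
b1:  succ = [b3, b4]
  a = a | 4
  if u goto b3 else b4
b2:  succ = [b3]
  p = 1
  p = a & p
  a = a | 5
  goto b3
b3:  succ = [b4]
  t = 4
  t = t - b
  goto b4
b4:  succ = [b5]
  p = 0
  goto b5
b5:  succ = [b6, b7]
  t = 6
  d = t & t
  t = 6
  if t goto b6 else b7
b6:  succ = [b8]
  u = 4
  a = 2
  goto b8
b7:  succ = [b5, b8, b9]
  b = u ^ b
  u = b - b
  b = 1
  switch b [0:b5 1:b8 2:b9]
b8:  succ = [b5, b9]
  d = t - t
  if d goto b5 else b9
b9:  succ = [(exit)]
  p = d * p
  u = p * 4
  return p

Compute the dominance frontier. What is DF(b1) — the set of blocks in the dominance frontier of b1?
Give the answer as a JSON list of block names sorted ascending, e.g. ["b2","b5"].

Answer: ["b3", "b4"]

Working:
idom tree: b1←b0 b2←b0 b3←b0 b4←b0 b5←b4 b6←b5 b7←b5 b8←b5 b9←b5
Dom at joins:
  b3: preds {b1,b2}: {b0,b1} ∩ {b0,b2} = {b0}; idom=b0
  b4: preds {b1,b3}: {b0,b1} ∩ {b0,b3} = {b0}; idom=b0
  b5: preds {b4,b7,b8}: {b0,b4} ∩ {b0,b4,b5,b7} ∩ {b0,b4,b5,b8} = {b0,b4}; idom=b4
  b8: preds {b6,b7}: {b0,b4,b5,b6} ∩ {b0,b4,b5,b7} = {b0,b4,b5}; idom=b5
  b9: preds {b7,b8}: {b0,b4,b5,b7} ∩ {b0,b4,b5,b8} = {b0,b4,b5}; idom=b5

Frontier:
  b3←b1: walk b1 to b0
  b3←b2: walk b2 to b0
  b4←b1: walk b1 to b0
  b4←b3: walk b3 to b0
  b5←b4: walk · to b4
  b5←b7: walk b7→b5 to b4
  b5←b8: walk b8→b5 to b4
  b8←b6: walk b6 to b5
  b8←b7: walk b7 to b5
  b9←b7: walk b7 to b5
  b9←b8: walk b8 to b5
  b0 → ∅
  b1 → {b3,b4}
  b2 → {b3}
  b3 → {b4}
  b4 → ∅
  b5 → {b5}
  b6 → {b8}
  b7 → {b5,b8,b9}
  b8 → {b5,b9}
  b9 → ∅

DF(b1) = ["b3", "b4"]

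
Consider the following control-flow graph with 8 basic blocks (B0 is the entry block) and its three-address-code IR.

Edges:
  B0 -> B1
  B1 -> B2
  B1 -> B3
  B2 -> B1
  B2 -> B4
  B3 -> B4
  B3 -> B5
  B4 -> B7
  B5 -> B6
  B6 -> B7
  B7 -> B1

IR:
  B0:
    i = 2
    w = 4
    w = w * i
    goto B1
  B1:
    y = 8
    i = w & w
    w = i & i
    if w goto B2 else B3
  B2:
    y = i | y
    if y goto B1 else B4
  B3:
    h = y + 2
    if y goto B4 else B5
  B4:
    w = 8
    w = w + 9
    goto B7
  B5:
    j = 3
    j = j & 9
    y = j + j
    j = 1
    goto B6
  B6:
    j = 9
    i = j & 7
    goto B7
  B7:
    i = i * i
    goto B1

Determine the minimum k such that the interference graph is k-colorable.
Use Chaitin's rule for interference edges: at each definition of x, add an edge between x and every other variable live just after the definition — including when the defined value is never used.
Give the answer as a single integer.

def/use:
  B0 def {i,w} use ∅
  B1 def {i,w,y} use {w}
  B2 def {y} use {i,y}
  B3 def {h} use {y}
  B4 def {w} use ∅
  B5 def {j,y} use ∅
  B6 def {i,j} use ∅
  B7 def {i} use {i}

Live sets:
  B0 li=∅ lo={w}
  B1 li={w} lo={i,w,y}
  B2 li={i,w,y} lo={i,w}
  B3 li={i,w,y} lo={i,w}
  B4 li={i} lo={i,w}
  B5 li={w} lo={w}
  B6 li={w} lo={i,w}
  B7 li={i,w} lo={w}

Interference:
  h: {i,w,y}
  i: {h,w,y}
  j: {w}
  w: {h,i,j,y}
  y: {h,i,w}

Chromatic number:
  clique {h,i,w,y} ⇒ need ≥ 4
  4-colouring: r0={w}  r1={h,j}  r2={i}  r3={y}
  χ = 4

Answer: 4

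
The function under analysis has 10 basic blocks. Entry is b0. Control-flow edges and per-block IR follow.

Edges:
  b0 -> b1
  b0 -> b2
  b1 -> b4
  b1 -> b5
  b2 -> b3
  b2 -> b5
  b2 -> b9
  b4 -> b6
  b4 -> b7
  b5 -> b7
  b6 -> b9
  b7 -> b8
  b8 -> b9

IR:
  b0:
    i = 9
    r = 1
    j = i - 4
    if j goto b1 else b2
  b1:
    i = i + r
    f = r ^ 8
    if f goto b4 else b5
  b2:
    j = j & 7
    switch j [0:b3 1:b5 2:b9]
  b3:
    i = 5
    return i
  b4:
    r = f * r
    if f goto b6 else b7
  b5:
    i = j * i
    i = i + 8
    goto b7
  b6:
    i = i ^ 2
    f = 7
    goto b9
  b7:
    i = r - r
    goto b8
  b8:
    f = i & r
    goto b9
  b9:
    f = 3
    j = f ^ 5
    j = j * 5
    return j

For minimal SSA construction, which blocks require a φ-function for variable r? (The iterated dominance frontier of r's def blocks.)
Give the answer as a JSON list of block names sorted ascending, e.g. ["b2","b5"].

idom tree: b1←b0 b2←b0 b3←b2 b4←b1 b5←b0 b6←b4 b7←b0 b8←b7 b9←b0
Join-block Dom:
  b5: preds {b1,b2}: {b0,b1} ∩ {b0,b2} = {b0}; idom=b0
  b7: preds {b4,b5}: {b0,b1,b4} ∩ {b0,b5} = {b0}; idom=b0
  b9: preds {b2,b6,b8}: {b0,b2} ∩ {b0,b1,b4,b6} ∩ {b0,b7,b8} = {b0}; idom=b0

DF walk-up:
  b5←b1: walk b1 to b0
  b5←b2: walk b2 to b0
  b7←b4: walk b4→b1 to b0
  b7←b5: walk b5 to b0
  b9←b2: walk b2 to b0
  b9←b6: walk b6→b4→b1 to b0
  b9←b8: walk b8→b7 to b0
  DF(b0)=∅
  DF(b1)={b5,b7,b9}
  DF(b2)={b5,b9}
  DF(b3)=∅
  DF(b4)={b7,b9}
  DF(b5)={b7}
  DF(b6)={b9}
  DF(b7)={b9}
  DF(b8)={b9}
  DF(b9)=∅

φ for r: defs {b0,b4}
  DF⁺ = {b7,b9}

Answer: ["b7", "b9"]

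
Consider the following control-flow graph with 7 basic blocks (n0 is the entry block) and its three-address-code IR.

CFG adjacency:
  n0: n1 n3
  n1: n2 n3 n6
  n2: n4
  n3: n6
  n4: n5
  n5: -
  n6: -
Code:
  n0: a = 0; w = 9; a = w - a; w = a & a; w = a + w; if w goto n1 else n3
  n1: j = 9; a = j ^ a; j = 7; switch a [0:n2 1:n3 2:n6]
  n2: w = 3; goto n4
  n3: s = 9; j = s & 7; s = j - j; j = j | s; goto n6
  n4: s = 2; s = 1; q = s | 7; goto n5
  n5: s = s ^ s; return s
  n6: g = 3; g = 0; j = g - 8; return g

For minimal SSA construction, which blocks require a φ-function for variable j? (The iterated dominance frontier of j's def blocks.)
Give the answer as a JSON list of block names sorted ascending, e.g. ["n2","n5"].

Answer: ["n3", "n6"]

Derivation:
idom tree: n1←n0 n2←n1 n3←n0 n4←n2 n5←n4 n6←n0
Dom at joins:
  n3: preds {n0,n1}: {n0} ∩ {n0,n1} = {n0}; idom=n0
  n6: preds {n1,n3}: {n0,n1} ∩ {n0,n3} = {n0}; idom=n0

Frontier:
  join n3 pred n0: · stop@n0
  join n3 pred n1: n1 stop@n0
  join n6 pred n1: n1 stop@n0
  join n6 pred n3: n3 stop@n0
  n0: DF=∅
  n1: DF={n3,n6}
  n2: DF=∅
  n3: DF={n6}
  n4: DF=∅
  n5: DF=∅
  n6: DF=∅

φ for j: defs {n1,n3,n6}
  DF⁺ = {n3,n6}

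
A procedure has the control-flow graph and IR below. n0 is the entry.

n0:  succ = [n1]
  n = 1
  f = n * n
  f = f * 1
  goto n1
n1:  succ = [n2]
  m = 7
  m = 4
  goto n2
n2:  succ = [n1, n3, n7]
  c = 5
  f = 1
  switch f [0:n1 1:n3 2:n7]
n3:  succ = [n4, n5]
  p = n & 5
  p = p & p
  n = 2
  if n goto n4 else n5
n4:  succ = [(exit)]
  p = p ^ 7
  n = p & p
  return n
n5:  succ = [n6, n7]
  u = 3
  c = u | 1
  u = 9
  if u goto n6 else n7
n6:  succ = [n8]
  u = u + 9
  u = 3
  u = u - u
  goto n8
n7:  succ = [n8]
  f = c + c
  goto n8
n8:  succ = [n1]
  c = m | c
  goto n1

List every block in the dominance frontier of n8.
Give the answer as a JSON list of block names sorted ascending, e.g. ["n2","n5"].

idom tree: n1←n0 n2←n1 n3←n2 n4←n3 n5←n3 n6←n5 n7←n2 n8←n2
Join-block Dom:
  n1: preds {n0,n2,n8}: {n0} ∩ {n0,n1,n2} ∩ {n0,n1,n2,n8} = {n0}; idom=n0
  n7: preds {n2,n5}: {n0,n1,n2} ∩ {n0,n1,n2,n3,n5} = {n0,n1,n2}; idom=n2
  n8: preds {n6,n7}: {n0,n1,n2,n3,n5,n6} ∩ {n0,n1,n2,n7} = {n0,n1,n2}; idom=n2

DF derivation:
  join n1 pred n0: · stop@n0
  join n1 pred n2: n2→n1 stop@n0
  join n1 pred n8: n8→n2→n1 stop@n0
  join n7 pred n2: · stop@n2
  join n7 pred n5: n5→n3 stop@n2
  join n8 pred n6: n6→n5→n3 stop@n2
  join n8 pred n7: n7 stop@n2
  DF(n0)=∅
  DF(n1)={n1}
  DF(n2)={n1}
  DF(n3)={n7,n8}
  DF(n4)=∅
  DF(n5)={n7,n8}
  DF(n6)={n8}
  DF(n7)={n8}
  DF(n8)={n1}

DF(n8) = ["n1"]

Answer: ["n1"]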